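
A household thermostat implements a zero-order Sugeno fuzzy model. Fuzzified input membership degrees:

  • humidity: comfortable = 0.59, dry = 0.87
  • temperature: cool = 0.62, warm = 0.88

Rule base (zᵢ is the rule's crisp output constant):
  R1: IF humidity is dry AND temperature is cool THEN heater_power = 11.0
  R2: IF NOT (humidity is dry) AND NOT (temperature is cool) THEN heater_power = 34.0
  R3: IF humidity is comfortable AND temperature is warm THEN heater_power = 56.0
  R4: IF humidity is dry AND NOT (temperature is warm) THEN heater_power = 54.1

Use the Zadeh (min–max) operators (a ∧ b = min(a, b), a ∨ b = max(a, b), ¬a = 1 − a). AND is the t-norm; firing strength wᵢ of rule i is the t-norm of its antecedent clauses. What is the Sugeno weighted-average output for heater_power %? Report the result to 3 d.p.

34.775

R1 (z=11.0): dry=0.87, cool=0.62; AND[min(a, b)] → w = 0.62
R2 (z=34.0): ¬dry=1−0.87=0.13, ¬cool=1−0.62=0.38; AND[min(a, b)] → w = 0.13
R3 (z=56.0): comfortable=0.59, warm=0.88; AND[min(a, b)] → w = 0.59
R4 (z=54.1): dry=0.87, ¬warm=1−0.88=0.12; AND[min(a, b)] → w = 0.12
Weighted average = (0.62·11.0 + 0.13·34.0 + 0.59·56.0 + 0.12·54.1) / (0.62 + 0.13 + 0.59 + 0.12)
  = 50.7720 / 1.4600 = 34.775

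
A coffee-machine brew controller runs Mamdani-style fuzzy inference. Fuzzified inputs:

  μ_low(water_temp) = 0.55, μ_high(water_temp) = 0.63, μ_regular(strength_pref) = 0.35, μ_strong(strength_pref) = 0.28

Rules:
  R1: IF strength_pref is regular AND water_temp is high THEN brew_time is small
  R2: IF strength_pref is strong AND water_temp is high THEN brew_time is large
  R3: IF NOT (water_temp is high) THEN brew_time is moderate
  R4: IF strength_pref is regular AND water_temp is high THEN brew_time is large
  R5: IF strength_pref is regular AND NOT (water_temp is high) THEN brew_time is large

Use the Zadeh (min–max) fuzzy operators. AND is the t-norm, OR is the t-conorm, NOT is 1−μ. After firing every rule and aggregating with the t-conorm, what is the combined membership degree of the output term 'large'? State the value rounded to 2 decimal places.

0.35

R1: regular=0.35, high=0.63; AND[min(a, b)] → w = 0.35
R2: strong=0.28, high=0.63; AND[min(a, b)] → w = 0.28
R3: ¬high=1−0.63=0.37 → w = 0.37
R4: regular=0.35, high=0.63; AND[min(a, b)] → w = 0.35
R5: regular=0.35, ¬high=1−0.63=0.37; AND[min(a, b)] → w = 0.35
Rules with consequent 'large': {R2, R4, R5} → strengths 0.28, 0.35, 0.35
Aggregate via t-conorm [max(a, b)]: 0.35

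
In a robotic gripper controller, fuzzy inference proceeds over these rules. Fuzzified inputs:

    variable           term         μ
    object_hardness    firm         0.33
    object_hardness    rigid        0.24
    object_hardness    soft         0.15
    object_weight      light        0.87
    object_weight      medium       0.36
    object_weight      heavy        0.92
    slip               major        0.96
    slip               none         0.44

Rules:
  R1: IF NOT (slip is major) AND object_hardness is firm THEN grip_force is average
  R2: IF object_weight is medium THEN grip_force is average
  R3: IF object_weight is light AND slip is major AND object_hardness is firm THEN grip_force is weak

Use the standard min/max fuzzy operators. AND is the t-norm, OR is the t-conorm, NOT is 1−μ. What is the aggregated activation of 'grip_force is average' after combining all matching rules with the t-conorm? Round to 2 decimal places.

0.36

R1: ¬major=1−0.96=0.04, firm=0.33; AND[min(a, b)] → w = 0.04
R2: medium=0.36 → w = 0.36
R3: light=0.87, major=0.96, firm=0.33; AND[min(a, b)] → w = 0.33
Rules with consequent 'average': {R1, R2} → strengths 0.04, 0.36
Aggregate via t-conorm [max(a, b)]: 0.36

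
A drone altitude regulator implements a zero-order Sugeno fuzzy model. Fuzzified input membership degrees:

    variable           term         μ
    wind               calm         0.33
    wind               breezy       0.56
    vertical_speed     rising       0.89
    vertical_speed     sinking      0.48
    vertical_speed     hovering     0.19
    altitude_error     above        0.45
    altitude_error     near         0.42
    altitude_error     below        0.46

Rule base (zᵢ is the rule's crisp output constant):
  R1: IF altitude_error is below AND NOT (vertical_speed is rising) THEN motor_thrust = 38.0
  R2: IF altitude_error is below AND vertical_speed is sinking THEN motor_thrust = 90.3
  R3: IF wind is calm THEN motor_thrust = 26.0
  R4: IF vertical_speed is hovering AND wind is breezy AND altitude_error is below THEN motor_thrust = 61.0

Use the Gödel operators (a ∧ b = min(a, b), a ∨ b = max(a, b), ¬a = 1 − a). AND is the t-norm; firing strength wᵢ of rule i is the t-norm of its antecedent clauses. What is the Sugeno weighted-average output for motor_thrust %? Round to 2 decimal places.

60.45

R1 (z=38.0): below=0.46, ¬rising=1−0.89=0.11; AND[min(a, b)] → w = 0.11
R2 (z=90.3): below=0.46, sinking=0.48; AND[min(a, b)] → w = 0.46
R3 (z=26.0): calm=0.33 → w = 0.33
R4 (z=61.0): hovering=0.19, breezy=0.56, below=0.46; AND[min(a, b)] → w = 0.19
Weighted average = (0.11·38.0 + 0.46·90.3 + 0.33·26.0 + 0.19·61.0) / (0.11 + 0.46 + 0.33 + 0.19)
  = 65.8880 / 1.0900 = 60.45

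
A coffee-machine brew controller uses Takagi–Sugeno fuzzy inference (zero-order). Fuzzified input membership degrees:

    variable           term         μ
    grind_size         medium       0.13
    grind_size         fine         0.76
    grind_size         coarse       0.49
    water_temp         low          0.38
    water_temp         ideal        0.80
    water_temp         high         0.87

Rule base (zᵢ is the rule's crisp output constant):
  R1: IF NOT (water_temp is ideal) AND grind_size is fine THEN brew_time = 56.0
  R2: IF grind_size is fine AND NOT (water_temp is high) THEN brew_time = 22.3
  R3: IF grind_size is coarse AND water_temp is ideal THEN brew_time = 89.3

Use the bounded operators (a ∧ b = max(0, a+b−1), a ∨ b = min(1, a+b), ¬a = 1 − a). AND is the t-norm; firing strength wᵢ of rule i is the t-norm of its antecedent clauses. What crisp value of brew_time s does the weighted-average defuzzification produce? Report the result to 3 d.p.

R1 (z=56.0): ¬ideal=1−0.80=0.20, fine=0.76; AND[max(0, a+b−1)] → w = 0.00
R2 (z=22.3): fine=0.76, ¬high=1−0.87=0.13; AND[max(0, a+b−1)] → w = 0.00
R3 (z=89.3): coarse=0.49, ideal=0.80; AND[max(0, a+b−1)] → w = 0.29
Weighted average = (0.00·56.0 + 0.00·22.3 + 0.29·89.3) / (0.00 + 0.00 + 0.29)
  = 25.8970 / 0.2900 = 89.300

89.300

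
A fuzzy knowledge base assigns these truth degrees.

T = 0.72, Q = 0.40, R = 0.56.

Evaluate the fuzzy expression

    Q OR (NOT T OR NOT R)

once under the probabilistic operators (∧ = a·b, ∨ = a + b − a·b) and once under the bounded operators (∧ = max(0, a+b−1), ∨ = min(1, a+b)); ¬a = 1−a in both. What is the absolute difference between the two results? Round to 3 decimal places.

Under probabilistic:
  NOT T = 1 − 0.7200 = 0.2800
  NOT R = 1 − 0.5600 = 0.4400
  NOT T OR NOT R = a + b − a·b on (0.2800, 0.4400) = 0.5968
  Q OR (NOT T OR NOT R) = a + b − a·b on (0.4000, 0.5968) = 0.7581
  → value = 0.7581
Under bounded:
  NOT T = 1 − 0.72 = 0.28
  NOT R = 1 − 0.56 = 0.44
  NOT T OR NOT R = min(1, a+b) on (0.28, 0.44) = 0.72
  Q OR (NOT T OR NOT R) = min(1, a+b) on (0.40, 0.72) = 1.00
  → value = 1.0000
|0.7581 − 1.0000| = 0.242

0.242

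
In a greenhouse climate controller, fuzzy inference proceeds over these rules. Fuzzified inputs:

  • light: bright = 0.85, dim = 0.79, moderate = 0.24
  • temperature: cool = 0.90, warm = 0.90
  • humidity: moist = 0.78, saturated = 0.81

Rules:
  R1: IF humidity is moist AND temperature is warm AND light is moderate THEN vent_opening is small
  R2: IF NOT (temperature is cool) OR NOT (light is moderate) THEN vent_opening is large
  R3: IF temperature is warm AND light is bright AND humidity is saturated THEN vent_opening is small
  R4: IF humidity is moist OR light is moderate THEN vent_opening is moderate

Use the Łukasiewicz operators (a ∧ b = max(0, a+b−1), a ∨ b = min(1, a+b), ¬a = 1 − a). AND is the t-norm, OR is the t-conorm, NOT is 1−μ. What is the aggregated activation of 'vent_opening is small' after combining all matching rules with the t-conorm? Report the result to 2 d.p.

0.56

R1: moist=0.78, warm=0.90, moderate=0.24; AND[max(0, a+b−1)] → w = 0.00
R2: ¬cool=1−0.90=0.10, ¬moderate=1−0.24=0.76; OR[min(1, a+b)] → w = 0.86
R3: warm=0.90, bright=0.85, saturated=0.81; AND[max(0, a+b−1)] → w = 0.56
R4: moist=0.78, moderate=0.24; OR[min(1, a+b)] → w = 1.00
Rules with consequent 'small': {R1, R3} → strengths 0.00, 0.56
Aggregate via t-conorm [min(1, a+b)]: 0.56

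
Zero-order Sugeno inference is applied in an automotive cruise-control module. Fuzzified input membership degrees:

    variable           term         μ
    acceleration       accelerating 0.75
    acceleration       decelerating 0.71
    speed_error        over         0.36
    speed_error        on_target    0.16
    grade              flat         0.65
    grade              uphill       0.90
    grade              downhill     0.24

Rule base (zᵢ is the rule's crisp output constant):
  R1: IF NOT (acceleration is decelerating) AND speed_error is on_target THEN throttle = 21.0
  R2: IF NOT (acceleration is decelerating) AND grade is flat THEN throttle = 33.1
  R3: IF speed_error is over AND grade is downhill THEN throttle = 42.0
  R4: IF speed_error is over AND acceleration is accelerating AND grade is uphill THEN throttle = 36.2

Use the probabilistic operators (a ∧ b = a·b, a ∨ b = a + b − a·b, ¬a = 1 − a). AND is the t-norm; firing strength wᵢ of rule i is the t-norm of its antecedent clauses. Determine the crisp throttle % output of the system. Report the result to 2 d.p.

34.80

R1 (z=21.0): ¬decelerating=1−0.71=0.29, on_target=0.16; AND[a·b] → w = 0.0464
R2 (z=33.1): ¬decelerating=1−0.71=0.29, flat=0.65; AND[a·b] → w = 0.1885
R3 (z=42.0): over=0.36, downhill=0.24; AND[a·b] → w = 0.0864
R4 (z=36.2): over=0.36, accelerating=0.75, uphill=0.90; AND[a·b] → w = 0.2430
Weighted average = (0.0464·21.0 + 0.1885·33.1 + 0.0864·42.0 + 0.2430·36.2) / (0.0464 + 0.1885 + 0.0864 + 0.2430)
  = 19.6392 / 0.5643 = 34.80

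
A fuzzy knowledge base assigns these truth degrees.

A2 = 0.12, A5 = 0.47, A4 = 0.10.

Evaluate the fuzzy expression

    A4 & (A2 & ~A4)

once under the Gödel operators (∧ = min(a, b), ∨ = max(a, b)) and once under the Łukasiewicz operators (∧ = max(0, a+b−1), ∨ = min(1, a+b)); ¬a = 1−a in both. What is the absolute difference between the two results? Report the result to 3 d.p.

0.100

Under Gödel:
  ~A4 = 1 − 0.10 = 0.90
  A2 & ~A4 = min(a, b) on (0.12, 0.90) = 0.12
  A4 & (A2 & ~A4) = min(a, b) on (0.10, 0.12) = 0.10
  → value = 0.1000
Under Łukasiewicz:
  ~A4 = 1 − 0.10 = 0.90
  A2 & ~A4 = max(0, a+b−1) on (0.12, 0.90) = 0.02
  A4 & (A2 & ~A4) = max(0, a+b−1) on (0.10, 0.02) = 0.00
  → value = 0.0000
|0.1000 − 0.0000| = 0.100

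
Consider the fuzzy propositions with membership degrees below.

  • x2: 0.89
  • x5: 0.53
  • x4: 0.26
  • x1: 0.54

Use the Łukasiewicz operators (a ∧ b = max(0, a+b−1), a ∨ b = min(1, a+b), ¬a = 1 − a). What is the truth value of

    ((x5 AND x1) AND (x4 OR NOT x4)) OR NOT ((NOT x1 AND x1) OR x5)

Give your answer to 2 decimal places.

0.54

x5 AND x1 = max(0, a+b−1) on (0.53, 0.54) = 0.07
NOT x4 = 1 − 0.26 = 0.74
x4 OR NOT x4 = min(1, a+b) on (0.26, 0.74) = 1.00
(x5 AND x1) AND (x4 OR NOT x4) = max(0, a+b−1) on (0.07, 1.00) = 0.07
NOT x1 = 1 − 0.54 = 0.46
NOT x1 AND x1 = max(0, a+b−1) on (0.46, 0.54) = 0.00
(NOT x1 AND x1) OR x5 = min(1, a+b) on (0.00, 0.53) = 0.53
NOT ((NOT x1 AND x1) OR x5) = 1 − 0.53 = 0.47
((x5 AND x1) AND (x4 OR NOT x4)) OR NOT ((NOT x1 AND x1) OR x5) = min(1, a+b) on (0.07, 0.47) = 0.54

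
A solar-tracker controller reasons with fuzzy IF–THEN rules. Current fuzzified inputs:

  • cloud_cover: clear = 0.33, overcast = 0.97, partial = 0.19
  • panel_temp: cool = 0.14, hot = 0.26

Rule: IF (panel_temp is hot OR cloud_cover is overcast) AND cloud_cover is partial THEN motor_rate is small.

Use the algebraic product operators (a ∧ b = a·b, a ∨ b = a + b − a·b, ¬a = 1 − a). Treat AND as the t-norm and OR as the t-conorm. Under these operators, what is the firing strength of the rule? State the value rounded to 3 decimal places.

firing strength: (hot=0.26 OR overcast=0.97) = 0.9778; AND[a·b] with partial=0.19 → w = 0.1858

0.186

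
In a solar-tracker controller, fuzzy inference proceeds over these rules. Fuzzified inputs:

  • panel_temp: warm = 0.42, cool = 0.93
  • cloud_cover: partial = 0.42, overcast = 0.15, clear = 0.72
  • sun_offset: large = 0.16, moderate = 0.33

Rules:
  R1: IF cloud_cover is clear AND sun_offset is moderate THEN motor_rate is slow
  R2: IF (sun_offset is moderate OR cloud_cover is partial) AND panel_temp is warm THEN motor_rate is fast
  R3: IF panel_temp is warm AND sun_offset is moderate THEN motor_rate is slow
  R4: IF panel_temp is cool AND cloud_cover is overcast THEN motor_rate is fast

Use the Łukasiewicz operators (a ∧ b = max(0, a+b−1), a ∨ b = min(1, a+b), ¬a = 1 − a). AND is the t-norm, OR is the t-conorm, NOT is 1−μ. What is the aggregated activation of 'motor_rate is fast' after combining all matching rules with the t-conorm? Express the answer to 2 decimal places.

R1: clear=0.72, moderate=0.33; AND[max(0, a+b−1)] → w = 0.05
R2: (moderate=0.33 OR partial=0.42) = 0.75; AND[max(0, a+b−1)] with warm=0.42 → w = 0.17
R3: warm=0.42, moderate=0.33; AND[max(0, a+b−1)] → w = 0.00
R4: cool=0.93, overcast=0.15; AND[max(0, a+b−1)] → w = 0.08
Rules with consequent 'fast': {R2, R4} → strengths 0.17, 0.08
Aggregate via t-conorm [min(1, a+b)]: 0.25

0.25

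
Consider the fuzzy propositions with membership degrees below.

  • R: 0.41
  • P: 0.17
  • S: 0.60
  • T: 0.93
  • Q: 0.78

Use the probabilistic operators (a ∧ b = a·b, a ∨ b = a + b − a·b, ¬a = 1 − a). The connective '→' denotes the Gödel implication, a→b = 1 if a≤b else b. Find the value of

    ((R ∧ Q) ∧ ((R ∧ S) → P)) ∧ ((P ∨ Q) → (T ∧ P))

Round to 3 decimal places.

R ∧ Q = a·b on (0.4100, 0.7800) = 0.3198
R ∧ S = a·b on (0.4100, 0.6000) = 0.2460
(R ∧ S) → P  [Gödel: 1 if a≤b else b] with a=0.2460, b=0.1700 → 0.1700
(R ∧ Q) ∧ ((R ∧ S) → P) = a·b on (0.3198, 0.1700) = 0.0544
P ∨ Q = a + b − a·b on (0.1700, 0.7800) = 0.8174
T ∧ P = a·b on (0.9300, 0.1700) = 0.1581
(P ∨ Q) → (T ∧ P)  [Gödel: 1 if a≤b else b] with a=0.8174, b=0.1581 → 0.1581
((R ∧ Q) ∧ ((R ∧ S) → P)) ∧ ((P ∨ Q) → (T ∧ P)) = a·b on (0.0544, 0.1581) = 0.0086

0.009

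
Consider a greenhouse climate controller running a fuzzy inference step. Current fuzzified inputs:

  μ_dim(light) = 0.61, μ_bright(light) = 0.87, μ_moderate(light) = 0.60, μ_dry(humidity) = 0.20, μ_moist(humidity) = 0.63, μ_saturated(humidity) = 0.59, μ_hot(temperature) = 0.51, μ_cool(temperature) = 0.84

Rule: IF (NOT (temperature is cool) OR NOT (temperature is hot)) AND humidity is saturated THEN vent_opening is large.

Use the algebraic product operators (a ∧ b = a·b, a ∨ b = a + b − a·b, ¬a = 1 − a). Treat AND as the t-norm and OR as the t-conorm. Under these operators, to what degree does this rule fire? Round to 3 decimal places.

firing strength: (¬cool=1−0.84=0.16 OR ¬hot=1−0.51=0.49) = 0.5716; AND[a·b] with saturated=0.59 → w = 0.3372

0.337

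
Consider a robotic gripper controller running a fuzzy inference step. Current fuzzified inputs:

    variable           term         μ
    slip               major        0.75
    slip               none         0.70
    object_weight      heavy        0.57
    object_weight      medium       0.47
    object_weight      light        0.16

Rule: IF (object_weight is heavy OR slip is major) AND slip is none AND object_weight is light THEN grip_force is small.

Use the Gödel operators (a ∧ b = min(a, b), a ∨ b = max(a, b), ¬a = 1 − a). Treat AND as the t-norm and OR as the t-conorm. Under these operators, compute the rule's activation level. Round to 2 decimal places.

0.16

firing strength: (heavy=0.57 OR major=0.75) = 0.75; AND[min(a, b)] with none=0.70, light=0.16 → w = 0.16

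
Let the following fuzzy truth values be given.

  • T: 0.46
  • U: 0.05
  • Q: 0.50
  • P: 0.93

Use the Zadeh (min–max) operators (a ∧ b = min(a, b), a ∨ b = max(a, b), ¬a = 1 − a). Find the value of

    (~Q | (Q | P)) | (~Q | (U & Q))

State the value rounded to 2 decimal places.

0.93

~Q = 1 − 0.50 = 0.50
Q | P = max(a, b) on (0.50, 0.93) = 0.93
~Q | (Q | P) = max(a, b) on (0.50, 0.93) = 0.93
~Q = 1 − 0.50 = 0.50
U & Q = min(a, b) on (0.05, 0.50) = 0.05
~Q | (U & Q) = max(a, b) on (0.50, 0.05) = 0.50
(~Q | (Q | P)) | (~Q | (U & Q)) = max(a, b) on (0.93, 0.50) = 0.93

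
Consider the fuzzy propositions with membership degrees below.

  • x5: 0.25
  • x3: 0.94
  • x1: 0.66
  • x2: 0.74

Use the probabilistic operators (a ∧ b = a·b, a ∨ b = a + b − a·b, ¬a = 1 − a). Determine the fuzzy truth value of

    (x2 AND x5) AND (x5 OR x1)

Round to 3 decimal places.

0.138

x2 AND x5 = a·b on (0.7400, 0.2500) = 0.1850
x5 OR x1 = a + b − a·b on (0.2500, 0.6600) = 0.7450
(x2 AND x5) AND (x5 OR x1) = a·b on (0.1850, 0.7450) = 0.1378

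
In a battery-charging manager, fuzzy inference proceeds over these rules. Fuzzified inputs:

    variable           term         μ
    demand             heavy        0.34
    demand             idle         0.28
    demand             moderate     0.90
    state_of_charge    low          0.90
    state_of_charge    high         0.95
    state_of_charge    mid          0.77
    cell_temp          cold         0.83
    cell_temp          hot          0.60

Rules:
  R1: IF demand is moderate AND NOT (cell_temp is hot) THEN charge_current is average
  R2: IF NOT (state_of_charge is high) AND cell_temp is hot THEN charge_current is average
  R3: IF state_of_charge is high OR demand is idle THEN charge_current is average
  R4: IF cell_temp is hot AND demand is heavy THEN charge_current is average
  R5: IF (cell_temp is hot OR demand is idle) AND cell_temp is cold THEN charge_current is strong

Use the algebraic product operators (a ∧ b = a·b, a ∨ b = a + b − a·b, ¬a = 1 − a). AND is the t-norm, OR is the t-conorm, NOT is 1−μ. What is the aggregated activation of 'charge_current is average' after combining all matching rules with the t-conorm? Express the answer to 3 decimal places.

0.982

R1: moderate=0.90, ¬hot=1−0.60=0.40; AND[a·b] → w = 0.3600
R2: ¬high=1−0.95=0.05, hot=0.60; AND[a·b] → w = 0.0300
R3: high=0.95, idle=0.28; OR[a + b − a·b] → w = 0.9640
R4: hot=0.60, heavy=0.34; AND[a·b] → w = 0.2040
R5: (hot=0.60 OR idle=0.28) = 0.7120; AND[a·b] with cold=0.83 → w = 0.5910
Rules with consequent 'average': {R1, R2, R3, R4} → strengths 0.3600, 0.0300, 0.9640, 0.2040
Aggregate via t-conorm [a + b − a·b]: 0.9822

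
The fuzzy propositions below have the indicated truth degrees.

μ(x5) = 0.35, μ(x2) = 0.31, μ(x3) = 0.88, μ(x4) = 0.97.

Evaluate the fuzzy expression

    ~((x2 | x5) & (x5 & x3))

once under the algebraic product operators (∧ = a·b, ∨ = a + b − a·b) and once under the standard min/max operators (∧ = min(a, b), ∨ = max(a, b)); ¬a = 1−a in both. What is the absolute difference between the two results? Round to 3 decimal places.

Under algebraic product:
  x2 | x5 = a + b − a·b on (0.3100, 0.3500) = 0.5515
  x5 & x3 = a·b on (0.3500, 0.8800) = 0.3080
  (x2 | x5) & (x5 & x3) = a·b on (0.5515, 0.3080) = 0.1699
  ~((x2 | x5) & (x5 & x3)) = 1 − 0.1699 = 0.8301
  → value = 0.8301
Under standard min/max:
  x2 | x5 = max(a, b) on (0.31, 0.35) = 0.35
  x5 & x3 = min(a, b) on (0.35, 0.88) = 0.35
  (x2 | x5) & (x5 & x3) = min(a, b) on (0.35, 0.35) = 0.35
  ~((x2 | x5) & (x5 & x3)) = 1 − 0.35 = 0.65
  → value = 0.6500
|0.8301 − 0.6500| = 0.180

0.180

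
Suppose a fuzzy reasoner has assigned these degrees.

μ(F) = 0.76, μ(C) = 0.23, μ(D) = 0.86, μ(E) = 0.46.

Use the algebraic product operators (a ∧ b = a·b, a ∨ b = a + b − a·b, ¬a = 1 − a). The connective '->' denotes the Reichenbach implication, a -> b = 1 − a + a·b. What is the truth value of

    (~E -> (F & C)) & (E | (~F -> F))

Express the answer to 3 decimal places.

~E = 1 − 0.4600 = 0.5400
F & C = a·b on (0.7600, 0.2300) = 0.1748
~E -> (F & C)  [Reichenbach: 1 − a + a·b] with a=0.5400, b=0.1748 → 0.5544
~F = 1 − 0.7600 = 0.2400
~F -> F  [Reichenbach: 1 − a + a·b] with a=0.2400, b=0.7600 → 0.9424
E | (~F -> F) = a + b − a·b on (0.4600, 0.9424) = 0.9689
(~E -> (F & C)) & (E | (~F -> F)) = a·b on (0.5544, 0.9689) = 0.5371

0.537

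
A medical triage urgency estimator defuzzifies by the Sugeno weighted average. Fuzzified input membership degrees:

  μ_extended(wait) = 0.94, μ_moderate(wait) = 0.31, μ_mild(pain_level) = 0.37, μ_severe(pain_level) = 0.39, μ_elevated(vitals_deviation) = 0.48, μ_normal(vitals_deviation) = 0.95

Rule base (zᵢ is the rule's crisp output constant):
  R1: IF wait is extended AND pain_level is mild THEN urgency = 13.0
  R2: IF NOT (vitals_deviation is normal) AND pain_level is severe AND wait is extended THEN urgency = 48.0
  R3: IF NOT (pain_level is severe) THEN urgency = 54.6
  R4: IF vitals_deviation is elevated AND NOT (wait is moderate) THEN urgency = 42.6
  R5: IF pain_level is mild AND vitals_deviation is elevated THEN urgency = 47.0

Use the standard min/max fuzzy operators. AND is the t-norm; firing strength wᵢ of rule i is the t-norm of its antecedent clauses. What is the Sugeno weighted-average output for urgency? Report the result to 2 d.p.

41.68

R1 (z=13.0): extended=0.94, mild=0.37; AND[min(a, b)] → w = 0.37
R2 (z=48.0): ¬normal=1−0.95=0.05, severe=0.39, extended=0.94; AND[min(a, b)] → w = 0.05
R3 (z=54.6): ¬severe=1−0.39=0.61 → w = 0.61
R4 (z=42.6): elevated=0.48, ¬moderate=1−0.31=0.69; AND[min(a, b)] → w = 0.48
R5 (z=47.0): mild=0.37, elevated=0.48; AND[min(a, b)] → w = 0.37
Weighted average = (0.37·13.0 + 0.05·48.0 + 0.61·54.6 + 0.48·42.6 + 0.37·47.0) / (0.37 + 0.05 + 0.61 + 0.48 + 0.37)
  = 78.3540 / 1.8800 = 41.68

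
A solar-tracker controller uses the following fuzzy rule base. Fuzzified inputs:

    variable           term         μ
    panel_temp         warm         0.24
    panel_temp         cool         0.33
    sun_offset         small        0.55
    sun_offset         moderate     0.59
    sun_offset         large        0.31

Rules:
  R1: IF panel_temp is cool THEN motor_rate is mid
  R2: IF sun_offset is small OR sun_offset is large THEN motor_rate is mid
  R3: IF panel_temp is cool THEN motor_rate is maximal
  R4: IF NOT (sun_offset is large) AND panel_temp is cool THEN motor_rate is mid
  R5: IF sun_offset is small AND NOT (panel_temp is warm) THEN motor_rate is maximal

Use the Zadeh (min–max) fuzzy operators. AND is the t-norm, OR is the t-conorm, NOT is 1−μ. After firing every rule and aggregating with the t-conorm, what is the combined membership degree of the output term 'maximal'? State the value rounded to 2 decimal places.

0.55

R1: cool=0.33 → w = 0.33
R2: small=0.55, large=0.31; OR[max(a, b)] → w = 0.55
R3: cool=0.33 → w = 0.33
R4: ¬large=1−0.31=0.69, cool=0.33; AND[min(a, b)] → w = 0.33
R5: small=0.55, ¬warm=1−0.24=0.76; AND[min(a, b)] → w = 0.55
Rules with consequent 'maximal': {R3, R5} → strengths 0.33, 0.55
Aggregate via t-conorm [max(a, b)]: 0.55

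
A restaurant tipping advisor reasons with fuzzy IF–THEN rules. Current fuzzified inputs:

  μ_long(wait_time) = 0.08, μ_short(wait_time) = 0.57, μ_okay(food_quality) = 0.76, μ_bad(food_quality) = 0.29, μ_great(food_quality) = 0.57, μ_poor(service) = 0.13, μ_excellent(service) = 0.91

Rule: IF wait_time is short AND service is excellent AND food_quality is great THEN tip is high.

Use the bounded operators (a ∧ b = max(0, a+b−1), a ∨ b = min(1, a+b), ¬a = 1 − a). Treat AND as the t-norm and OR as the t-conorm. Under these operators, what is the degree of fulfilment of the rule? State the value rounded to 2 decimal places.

0.05

firing strength: short=0.57, excellent=0.91, great=0.57; AND[max(0, a+b−1)] → w = 0.05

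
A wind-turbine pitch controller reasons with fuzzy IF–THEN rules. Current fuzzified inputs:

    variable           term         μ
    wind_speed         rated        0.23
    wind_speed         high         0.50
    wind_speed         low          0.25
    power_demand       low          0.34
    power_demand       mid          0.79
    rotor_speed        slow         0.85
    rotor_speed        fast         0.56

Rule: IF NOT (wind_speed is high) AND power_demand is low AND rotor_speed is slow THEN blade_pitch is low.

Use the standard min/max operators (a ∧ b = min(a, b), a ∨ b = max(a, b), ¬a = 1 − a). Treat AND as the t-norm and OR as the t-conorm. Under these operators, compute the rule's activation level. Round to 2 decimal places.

0.34

firing strength: ¬high=1−0.50=0.50, low=0.34, slow=0.85; AND[min(a, b)] → w = 0.34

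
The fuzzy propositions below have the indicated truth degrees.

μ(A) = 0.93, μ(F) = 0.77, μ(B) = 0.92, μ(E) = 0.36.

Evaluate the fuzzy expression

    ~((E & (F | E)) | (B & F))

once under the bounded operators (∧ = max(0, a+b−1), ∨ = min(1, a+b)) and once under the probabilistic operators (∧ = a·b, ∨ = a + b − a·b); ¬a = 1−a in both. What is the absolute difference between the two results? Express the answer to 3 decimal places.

Under bounded:
  F | E = min(1, a+b) on (0.77, 0.36) = 1.00
  E & (F | E) = max(0, a+b−1) on (0.36, 1.00) = 0.36
  B & F = max(0, a+b−1) on (0.92, 0.77) = 0.69
  (E & (F | E)) | (B & F) = min(1, a+b) on (0.36, 0.69) = 1.00
  ~((E & (F | E)) | (B & F)) = 1 − 1.00 = 0.00
  → value = 0.0000
Under probabilistic:
  F | E = a + b − a·b on (0.7700, 0.3600) = 0.8528
  E & (F | E) = a·b on (0.3600, 0.8528) = 0.3070
  B & F = a·b on (0.9200, 0.7700) = 0.7084
  (E & (F | E)) | (B & F) = a + b − a·b on (0.3070, 0.7084) = 0.7979
  ~((E & (F | E)) | (B & F)) = 1 − 0.7979 = 0.2021
  → value = 0.2021
|0.0000 − 0.2021| = 0.202

0.202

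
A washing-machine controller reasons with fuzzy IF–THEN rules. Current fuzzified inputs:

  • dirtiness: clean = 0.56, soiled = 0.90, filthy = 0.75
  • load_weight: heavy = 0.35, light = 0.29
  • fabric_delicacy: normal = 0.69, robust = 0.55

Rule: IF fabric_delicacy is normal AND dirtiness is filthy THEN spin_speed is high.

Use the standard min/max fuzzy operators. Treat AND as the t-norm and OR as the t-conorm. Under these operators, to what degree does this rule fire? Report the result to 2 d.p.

firing strength: normal=0.69, filthy=0.75; AND[min(a, b)] → w = 0.69

0.69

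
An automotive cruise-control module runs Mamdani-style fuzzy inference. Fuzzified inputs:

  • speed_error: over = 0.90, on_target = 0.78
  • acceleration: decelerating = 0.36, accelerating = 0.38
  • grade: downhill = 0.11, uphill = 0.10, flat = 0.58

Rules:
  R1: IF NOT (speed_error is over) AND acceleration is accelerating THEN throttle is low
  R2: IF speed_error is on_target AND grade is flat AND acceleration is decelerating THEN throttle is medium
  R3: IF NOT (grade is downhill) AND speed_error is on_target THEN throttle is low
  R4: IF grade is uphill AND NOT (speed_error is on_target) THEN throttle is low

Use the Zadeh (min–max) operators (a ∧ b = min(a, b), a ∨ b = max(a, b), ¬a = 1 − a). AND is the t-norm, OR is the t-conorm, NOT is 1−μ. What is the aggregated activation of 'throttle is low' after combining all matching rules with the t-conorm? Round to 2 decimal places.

R1: ¬over=1−0.90=0.10, accelerating=0.38; AND[min(a, b)] → w = 0.10
R2: on_target=0.78, flat=0.58, decelerating=0.36; AND[min(a, b)] → w = 0.36
R3: ¬downhill=1−0.11=0.89, on_target=0.78; AND[min(a, b)] → w = 0.78
R4: uphill=0.10, ¬on_target=1−0.78=0.22; AND[min(a, b)] → w = 0.10
Rules with consequent 'low': {R1, R3, R4} → strengths 0.10, 0.78, 0.10
Aggregate via t-conorm [max(a, b)]: 0.78

0.78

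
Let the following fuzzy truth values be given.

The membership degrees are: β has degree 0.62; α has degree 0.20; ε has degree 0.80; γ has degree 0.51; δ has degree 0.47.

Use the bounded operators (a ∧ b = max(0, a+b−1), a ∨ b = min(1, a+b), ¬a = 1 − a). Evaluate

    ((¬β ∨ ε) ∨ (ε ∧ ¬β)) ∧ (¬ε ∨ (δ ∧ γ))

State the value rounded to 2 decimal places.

0.20

¬β = 1 − 0.62 = 0.38
¬β ∨ ε = min(1, a+b) on (0.38, 0.80) = 1.00
¬β = 1 − 0.62 = 0.38
ε ∧ ¬β = max(0, a+b−1) on (0.80, 0.38) = 0.18
(¬β ∨ ε) ∨ (ε ∧ ¬β) = min(1, a+b) on (1.00, 0.18) = 1.00
¬ε = 1 − 0.80 = 0.20
δ ∧ γ = max(0, a+b−1) on (0.47, 0.51) = 0.00
¬ε ∨ (δ ∧ γ) = min(1, a+b) on (0.20, 0.00) = 0.20
((¬β ∨ ε) ∨ (ε ∧ ¬β)) ∧ (¬ε ∨ (δ ∧ γ)) = max(0, a+b−1) on (1.00, 0.20) = 0.20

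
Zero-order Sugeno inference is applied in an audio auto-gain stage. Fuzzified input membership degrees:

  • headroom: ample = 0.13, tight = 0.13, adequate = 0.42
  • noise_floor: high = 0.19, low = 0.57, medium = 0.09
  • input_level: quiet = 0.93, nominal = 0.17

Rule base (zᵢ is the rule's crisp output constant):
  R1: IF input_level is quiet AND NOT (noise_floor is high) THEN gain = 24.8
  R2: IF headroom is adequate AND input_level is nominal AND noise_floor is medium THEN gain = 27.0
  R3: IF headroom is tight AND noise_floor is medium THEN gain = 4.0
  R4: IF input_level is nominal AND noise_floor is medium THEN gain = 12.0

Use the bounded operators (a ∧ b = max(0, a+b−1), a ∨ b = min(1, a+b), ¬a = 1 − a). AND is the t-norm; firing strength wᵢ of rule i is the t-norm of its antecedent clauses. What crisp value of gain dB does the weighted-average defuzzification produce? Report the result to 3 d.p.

24.800

R1 (z=24.8): quiet=0.93, ¬high=1−0.19=0.81; AND[max(0, a+b−1)] → w = 0.74
R2 (z=27.0): adequate=0.42, nominal=0.17, medium=0.09; AND[max(0, a+b−1)] → w = 0.00
R3 (z=4.0): tight=0.13, medium=0.09; AND[max(0, a+b−1)] → w = 0.00
R4 (z=12.0): nominal=0.17, medium=0.09; AND[max(0, a+b−1)] → w = 0.00
Weighted average = (0.74·24.8 + 0.00·27.0 + 0.00·4.0 + 0.00·12.0) / (0.74 + 0.00 + 0.00 + 0.00)
  = 18.3520 / 0.7400 = 24.800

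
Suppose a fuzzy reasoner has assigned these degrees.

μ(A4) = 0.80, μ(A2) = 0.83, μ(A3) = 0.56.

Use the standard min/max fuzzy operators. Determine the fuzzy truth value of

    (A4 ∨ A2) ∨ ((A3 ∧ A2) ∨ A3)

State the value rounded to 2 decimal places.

A4 ∨ A2 = max(a, b) on (0.80, 0.83) = 0.83
A3 ∧ A2 = min(a, b) on (0.56, 0.83) = 0.56
(A3 ∧ A2) ∨ A3 = max(a, b) on (0.56, 0.56) = 0.56
(A4 ∨ A2) ∨ ((A3 ∧ A2) ∨ A3) = max(a, b) on (0.83, 0.56) = 0.83

0.83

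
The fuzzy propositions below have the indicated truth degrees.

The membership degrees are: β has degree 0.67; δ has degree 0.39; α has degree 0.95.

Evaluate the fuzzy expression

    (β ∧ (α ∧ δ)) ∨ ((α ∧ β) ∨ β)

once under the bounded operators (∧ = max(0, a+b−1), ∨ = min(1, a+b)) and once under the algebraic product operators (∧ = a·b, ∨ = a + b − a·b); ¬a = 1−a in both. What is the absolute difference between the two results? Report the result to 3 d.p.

Under bounded:
  α ∧ δ = max(0, a+b−1) on (0.95, 0.39) = 0.34
  β ∧ (α ∧ δ) = max(0, a+b−1) on (0.67, 0.34) = 0.01
  α ∧ β = max(0, a+b−1) on (0.95, 0.67) = 0.62
  (α ∧ β) ∨ β = min(1, a+b) on (0.62, 0.67) = 1.00
  (β ∧ (α ∧ δ)) ∨ ((α ∧ β) ∨ β) = min(1, a+b) on (0.01, 1.00) = 1.00
  → value = 1.0000
Under algebraic product:
  α ∧ δ = a·b on (0.9500, 0.3900) = 0.3705
  β ∧ (α ∧ δ) = a·b on (0.6700, 0.3705) = 0.2482
  α ∧ β = a·b on (0.9500, 0.6700) = 0.6365
  (α ∧ β) ∨ β = a + b − a·b on (0.6365, 0.6700) = 0.8800
  (β ∧ (α ∧ δ)) ∨ ((α ∧ β) ∨ β) = a + b − a·b on (0.2482, 0.8800) = 0.9098
  → value = 0.9098
|1.0000 − 0.9098| = 0.090

0.090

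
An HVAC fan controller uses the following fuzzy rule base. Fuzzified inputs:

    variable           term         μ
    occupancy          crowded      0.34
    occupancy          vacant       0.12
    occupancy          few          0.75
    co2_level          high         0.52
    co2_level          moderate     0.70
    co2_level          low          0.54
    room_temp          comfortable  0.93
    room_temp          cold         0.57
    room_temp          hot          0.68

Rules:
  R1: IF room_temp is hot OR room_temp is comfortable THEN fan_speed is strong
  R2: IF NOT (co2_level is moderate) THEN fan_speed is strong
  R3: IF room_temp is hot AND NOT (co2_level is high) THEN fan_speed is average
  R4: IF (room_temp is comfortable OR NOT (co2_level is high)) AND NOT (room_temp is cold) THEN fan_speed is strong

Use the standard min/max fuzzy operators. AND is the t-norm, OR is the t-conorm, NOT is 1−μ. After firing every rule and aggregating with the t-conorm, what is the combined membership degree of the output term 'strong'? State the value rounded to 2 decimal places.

R1: hot=0.68, comfortable=0.93; OR[max(a, b)] → w = 0.93
R2: ¬moderate=1−0.70=0.30 → w = 0.30
R3: hot=0.68, ¬high=1−0.52=0.48; AND[min(a, b)] → w = 0.48
R4: (comfortable=0.93 OR ¬high=1−0.52=0.48) = 0.93; AND[min(a, b)] with ¬cold=1−0.57=0.43 → w = 0.43
Rules with consequent 'strong': {R1, R2, R4} → strengths 0.93, 0.30, 0.43
Aggregate via t-conorm [max(a, b)]: 0.93

0.93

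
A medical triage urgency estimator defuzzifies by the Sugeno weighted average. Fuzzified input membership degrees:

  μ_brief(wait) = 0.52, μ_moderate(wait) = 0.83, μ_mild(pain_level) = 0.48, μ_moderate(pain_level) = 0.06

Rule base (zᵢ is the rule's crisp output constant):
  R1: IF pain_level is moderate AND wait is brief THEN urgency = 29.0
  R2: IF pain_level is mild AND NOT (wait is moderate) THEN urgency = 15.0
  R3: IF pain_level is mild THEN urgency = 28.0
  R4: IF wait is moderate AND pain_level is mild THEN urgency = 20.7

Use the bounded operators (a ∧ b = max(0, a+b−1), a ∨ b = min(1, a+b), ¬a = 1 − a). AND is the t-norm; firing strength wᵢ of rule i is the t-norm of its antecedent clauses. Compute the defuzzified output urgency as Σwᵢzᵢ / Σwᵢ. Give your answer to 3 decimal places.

25.135

R1 (z=29.0): moderate=0.06, brief=0.52; AND[max(0, a+b−1)] → w = 0.00
R2 (z=15.0): mild=0.48, ¬moderate=1−0.83=0.17; AND[max(0, a+b−1)] → w = 0.00
R3 (z=28.0): mild=0.48 → w = 0.48
R4 (z=20.7): moderate=0.83, mild=0.48; AND[max(0, a+b−1)] → w = 0.31
Weighted average = (0.00·29.0 + 0.00·15.0 + 0.48·28.0 + 0.31·20.7) / (0.00 + 0.00 + 0.48 + 0.31)
  = 19.8570 / 0.7900 = 25.135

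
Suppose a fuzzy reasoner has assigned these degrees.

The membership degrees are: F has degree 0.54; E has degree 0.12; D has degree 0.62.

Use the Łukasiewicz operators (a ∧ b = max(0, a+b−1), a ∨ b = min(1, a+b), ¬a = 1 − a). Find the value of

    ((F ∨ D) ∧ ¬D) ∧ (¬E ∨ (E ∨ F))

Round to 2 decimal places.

0.38

F ∨ D = min(1, a+b) on (0.54, 0.62) = 1.00
¬D = 1 − 0.62 = 0.38
(F ∨ D) ∧ ¬D = max(0, a+b−1) on (1.00, 0.38) = 0.38
¬E = 1 − 0.12 = 0.88
E ∨ F = min(1, a+b) on (0.12, 0.54) = 0.66
¬E ∨ (E ∨ F) = min(1, a+b) on (0.88, 0.66) = 1.00
((F ∨ D) ∧ ¬D) ∧ (¬E ∨ (E ∨ F)) = max(0, a+b−1) on (0.38, 1.00) = 0.38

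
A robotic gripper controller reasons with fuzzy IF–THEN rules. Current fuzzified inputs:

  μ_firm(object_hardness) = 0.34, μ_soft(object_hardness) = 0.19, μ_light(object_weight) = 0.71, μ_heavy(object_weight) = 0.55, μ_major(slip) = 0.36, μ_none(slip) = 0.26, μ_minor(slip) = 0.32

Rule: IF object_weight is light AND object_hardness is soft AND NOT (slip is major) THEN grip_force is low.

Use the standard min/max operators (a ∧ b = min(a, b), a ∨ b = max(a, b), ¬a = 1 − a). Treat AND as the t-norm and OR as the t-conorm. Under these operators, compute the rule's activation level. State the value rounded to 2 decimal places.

firing strength: light=0.71, soft=0.19, ¬major=1−0.36=0.64; AND[min(a, b)] → w = 0.19

0.19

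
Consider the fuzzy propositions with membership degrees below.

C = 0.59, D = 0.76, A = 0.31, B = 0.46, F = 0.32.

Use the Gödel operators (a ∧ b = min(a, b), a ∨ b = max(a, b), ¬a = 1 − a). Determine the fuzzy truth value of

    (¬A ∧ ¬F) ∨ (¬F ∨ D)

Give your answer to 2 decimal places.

¬A = 1 − 0.31 = 0.69
¬F = 1 − 0.32 = 0.68
¬A ∧ ¬F = min(a, b) on (0.69, 0.68) = 0.68
¬F = 1 − 0.32 = 0.68
¬F ∨ D = max(a, b) on (0.68, 0.76) = 0.76
(¬A ∧ ¬F) ∨ (¬F ∨ D) = max(a, b) on (0.68, 0.76) = 0.76

0.76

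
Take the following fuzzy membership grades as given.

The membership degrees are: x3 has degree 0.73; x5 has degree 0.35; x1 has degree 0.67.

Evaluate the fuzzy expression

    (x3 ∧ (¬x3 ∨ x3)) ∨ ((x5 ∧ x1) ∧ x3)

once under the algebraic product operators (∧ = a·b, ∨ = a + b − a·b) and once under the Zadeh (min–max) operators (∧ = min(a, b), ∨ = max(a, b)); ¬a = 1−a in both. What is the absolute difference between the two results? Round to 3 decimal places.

Under algebraic product:
  ¬x3 = 1 − 0.7300 = 0.2700
  ¬x3 ∨ x3 = a + b − a·b on (0.2700, 0.7300) = 0.8029
  x3 ∧ (¬x3 ∨ x3) = a·b on (0.7300, 0.8029) = 0.5861
  x5 ∧ x1 = a·b on (0.3500, 0.6700) = 0.2345
  (x5 ∧ x1) ∧ x3 = a·b on (0.2345, 0.7300) = 0.1712
  (x3 ∧ (¬x3 ∨ x3)) ∨ ((x5 ∧ x1) ∧ x3) = a + b − a·b on (0.5861, 0.1712) = 0.6570
  → value = 0.6570
Under Zadeh (min–max):
  ¬x3 = 1 − 0.73 = 0.27
  ¬x3 ∨ x3 = max(a, b) on (0.27, 0.73) = 0.73
  x3 ∧ (¬x3 ∨ x3) = min(a, b) on (0.73, 0.73) = 0.73
  x5 ∧ x1 = min(a, b) on (0.35, 0.67) = 0.35
  (x5 ∧ x1) ∧ x3 = min(a, b) on (0.35, 0.73) = 0.35
  (x3 ∧ (¬x3 ∨ x3)) ∨ ((x5 ∧ x1) ∧ x3) = max(a, b) on (0.73, 0.35) = 0.73
  → value = 0.7300
|0.6570 − 0.7300| = 0.073

0.073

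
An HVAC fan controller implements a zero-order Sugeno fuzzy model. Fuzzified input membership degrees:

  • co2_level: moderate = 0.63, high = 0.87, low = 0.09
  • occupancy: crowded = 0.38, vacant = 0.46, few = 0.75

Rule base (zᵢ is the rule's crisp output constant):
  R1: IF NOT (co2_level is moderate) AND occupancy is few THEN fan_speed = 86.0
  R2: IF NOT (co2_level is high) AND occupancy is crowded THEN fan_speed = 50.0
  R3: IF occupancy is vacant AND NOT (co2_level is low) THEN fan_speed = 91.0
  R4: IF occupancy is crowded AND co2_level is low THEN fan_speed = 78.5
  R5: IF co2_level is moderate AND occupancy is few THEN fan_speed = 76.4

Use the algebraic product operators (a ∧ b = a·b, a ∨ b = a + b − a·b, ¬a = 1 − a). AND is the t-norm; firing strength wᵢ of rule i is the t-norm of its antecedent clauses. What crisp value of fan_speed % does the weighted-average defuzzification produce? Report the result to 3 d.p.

82.424

R1 (z=86.0): ¬moderate=1−0.63=0.37, few=0.75; AND[a·b] → w = 0.2775
R2 (z=50.0): ¬high=1−0.87=0.13, crowded=0.38; AND[a·b] → w = 0.0494
R3 (z=91.0): vacant=0.46, ¬low=1−0.09=0.91; AND[a·b] → w = 0.4186
R4 (z=78.5): crowded=0.38, low=0.09; AND[a·b] → w = 0.0342
R5 (z=76.4): moderate=0.63, few=0.75; AND[a·b] → w = 0.4725
Weighted average = (0.2775·86.0 + 0.0494·50.0 + 0.4186·91.0 + 0.0342·78.5 + 0.4725·76.4) / (0.2775 + 0.0494 + 0.4186 + 0.0342 + 0.4725)
  = 103.2113 / 1.2522 = 82.424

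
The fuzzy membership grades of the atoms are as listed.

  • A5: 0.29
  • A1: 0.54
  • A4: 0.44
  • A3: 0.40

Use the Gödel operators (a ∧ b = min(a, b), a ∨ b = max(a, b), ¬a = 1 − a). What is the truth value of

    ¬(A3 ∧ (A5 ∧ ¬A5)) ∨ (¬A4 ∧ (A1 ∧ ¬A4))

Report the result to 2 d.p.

0.71

¬A5 = 1 − 0.29 = 0.71
A5 ∧ ¬A5 = min(a, b) on (0.29, 0.71) = 0.29
A3 ∧ (A5 ∧ ¬A5) = min(a, b) on (0.40, 0.29) = 0.29
¬(A3 ∧ (A5 ∧ ¬A5)) = 1 − 0.29 = 0.71
¬A4 = 1 − 0.44 = 0.56
¬A4 = 1 − 0.44 = 0.56
A1 ∧ ¬A4 = min(a, b) on (0.54, 0.56) = 0.54
¬A4 ∧ (A1 ∧ ¬A4) = min(a, b) on (0.56, 0.54) = 0.54
¬(A3 ∧ (A5 ∧ ¬A5)) ∨ (¬A4 ∧ (A1 ∧ ¬A4)) = max(a, b) on (0.71, 0.54) = 0.71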